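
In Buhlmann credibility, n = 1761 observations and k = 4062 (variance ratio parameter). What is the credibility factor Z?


Z = n / (n + k)
= 1761 / (1761 + 4062)
= 1761 / 5823
= 0.3024


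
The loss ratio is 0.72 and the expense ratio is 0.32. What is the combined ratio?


Combined ratio = loss ratio + expense ratio
= 0.72 + 0.32
= 1.04


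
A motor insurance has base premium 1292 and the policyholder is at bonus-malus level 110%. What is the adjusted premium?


adjusted = base * BM_level / 100
= 1292 * 110 / 100
= 1292 * 1.1
= 1421.2


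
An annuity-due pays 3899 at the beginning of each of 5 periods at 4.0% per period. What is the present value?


PV_due = PMT * (1-(1+i)^(-n))/i * (1+i)
PV_immediate = 17357.6553
PV_due = 17357.6553 * 1.04
= 18051.9615


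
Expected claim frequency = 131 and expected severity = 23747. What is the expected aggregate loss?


E[S] = E[N] * E[X]
= 131 * 23747
= 3.1109e+06


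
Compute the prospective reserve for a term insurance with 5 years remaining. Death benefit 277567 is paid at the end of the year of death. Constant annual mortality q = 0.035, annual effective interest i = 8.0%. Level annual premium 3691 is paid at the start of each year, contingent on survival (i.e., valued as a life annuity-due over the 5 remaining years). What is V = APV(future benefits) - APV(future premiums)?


v = 1/(1+i) = 0.925926
APV(future benefits) per unit = sum_{k=0}^{4} k_p_x * q * v^(k+1) = 0.131012
APV(future benefits) = 277567 * 0.131012 = 36364.6456
Life annuity-due factor ä_{x:5} = sum_{k=0}^{4} k_p_x * v^k = 4.04266
APV(future premiums) = 3691 * 4.04266 = 14921.4588
V = 36364.6456 - 14921.4588
= 21443.1868


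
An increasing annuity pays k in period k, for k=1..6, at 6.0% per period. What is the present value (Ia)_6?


(Ia)_n = sum_{k=1}^{n} k * v^k, v = 1/(1+i)
v = 0.943396
Sum computed term by term:
(Ia)_6 = 16.3767


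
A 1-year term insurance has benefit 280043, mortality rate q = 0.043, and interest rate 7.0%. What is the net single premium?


NSP = benefit * q * v
v = 1/(1+i) = 0.934579
NSP = 280043 * 0.043 * 0.934579
= 11254.0645


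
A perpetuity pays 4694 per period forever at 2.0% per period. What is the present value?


PV = PMT / i
= 4694 / 0.02
= 234700.0


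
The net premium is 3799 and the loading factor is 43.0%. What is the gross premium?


Gross = net * (1 + loading)
= 3799 * (1 + 0.43)
= 3799 * 1.43
= 5432.57


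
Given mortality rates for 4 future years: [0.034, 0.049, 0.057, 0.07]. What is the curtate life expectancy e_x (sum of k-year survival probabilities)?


e_x = sum_{k=1}^{n} k_p_x
k_p_x values:
  1_p_x = 0.966
  2_p_x = 0.918666
  3_p_x = 0.866302
  4_p_x = 0.805661
e_x = 3.5566


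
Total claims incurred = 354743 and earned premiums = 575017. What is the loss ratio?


Loss ratio = claims / premiums
= 354743 / 575017
= 0.6169


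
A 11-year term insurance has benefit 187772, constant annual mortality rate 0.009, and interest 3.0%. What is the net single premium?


NSP = benefit * sum_{k=0}^{n-1} k_p_x * q * v^(k+1)
With constant q=0.009, v=0.970874
Sum = 0.079838
NSP = 187772 * 0.079838
= 14991.3725


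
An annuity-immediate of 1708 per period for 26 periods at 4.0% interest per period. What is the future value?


FV = PMT * ((1+i)^n - 1) / i
= 1708 * ((1.04)^26 - 1) / 0.04
= 1708 * (2.77247 - 1) / 0.04
= 75684.4598


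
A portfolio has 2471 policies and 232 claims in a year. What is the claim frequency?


frequency = claims / policies
= 232 / 2471
= 0.0939


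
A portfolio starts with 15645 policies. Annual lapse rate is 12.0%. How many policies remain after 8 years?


remaining = initial * (1 - lapse)^years
= 15645 * (1 - 0.12)^8
= 15645 * 0.359635
= 5626.4821


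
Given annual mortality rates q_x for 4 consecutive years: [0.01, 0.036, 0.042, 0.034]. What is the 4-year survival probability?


p_k = 1 - q_k for each year
Survival = product of (1 - q_k)
= 0.99 * 0.964 * 0.958 * 0.966
= 0.8832


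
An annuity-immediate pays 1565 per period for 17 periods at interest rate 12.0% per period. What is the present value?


PV = PMT * (1 - (1+i)^(-n)) / i
= 1565 * (1 - (1+0.12)^(-17)) / 0.12
= 1565 * (1 - 0.145644) / 0.12
= 1565 * 7.11963
= 11142.2217


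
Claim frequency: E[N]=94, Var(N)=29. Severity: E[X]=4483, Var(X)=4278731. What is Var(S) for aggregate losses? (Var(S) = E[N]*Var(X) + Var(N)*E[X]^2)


Var(S) = E[N]*Var(X) + Var(N)*E[X]^2
= 94*4278731 + 29*4483^2
= 402200714 + 582821381
= 9.8502e+08


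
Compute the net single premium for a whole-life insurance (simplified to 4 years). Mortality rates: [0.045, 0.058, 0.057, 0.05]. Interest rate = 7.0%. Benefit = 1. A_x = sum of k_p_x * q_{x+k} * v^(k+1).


v = 0.934579
Year 0: k_p_x=1.0, q=0.045, term=0.042056
Year 1: k_p_x=0.955, q=0.058, term=0.04838
Year 2: k_p_x=0.89961, q=0.057, term=0.041858
Year 3: k_p_x=0.848332, q=0.05, term=0.032359
A_x = 0.1647


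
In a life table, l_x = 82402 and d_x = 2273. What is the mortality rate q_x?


q_x = d_x / l_x
= 2273 / 82402
= 0.0276


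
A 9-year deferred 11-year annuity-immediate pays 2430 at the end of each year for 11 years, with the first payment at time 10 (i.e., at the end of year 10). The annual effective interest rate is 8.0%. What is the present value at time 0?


PV at time 9 of the 11-year annuity-immediate:
a_n = 2430 * (1-(1+0.08)^(-11))/0.08 = 17347.6831
Discount back 9 years to time 0:
PV = 17347.6831 * (1+0.08)^(-9)
= 17347.6831 * 0.500249
= 8678.1606


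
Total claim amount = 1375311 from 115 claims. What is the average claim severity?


severity = total / number
= 1375311 / 115
= 11959.2261


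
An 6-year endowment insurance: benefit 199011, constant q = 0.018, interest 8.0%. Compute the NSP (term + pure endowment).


Term component = 15896.8658
Pure endowment = 6_p_x * v^6 * benefit = 0.896745 * 0.63017 * 199011 = 112461.3975
NSP = 128358.2632


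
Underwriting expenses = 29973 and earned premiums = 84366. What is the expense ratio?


Expense ratio = expenses / premiums
= 29973 / 84366
= 0.3553


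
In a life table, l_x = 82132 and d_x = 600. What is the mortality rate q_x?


q_x = d_x / l_x
= 600 / 82132
= 0.0073


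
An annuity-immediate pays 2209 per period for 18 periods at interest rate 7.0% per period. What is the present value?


PV = PMT * (1 - (1+i)^(-n)) / i
= 2209 * (1 - (1+0.07)^(-18)) / 0.07
= 2209 * (1 - 0.295864) / 0.07
= 2209 * 10.059087
= 22220.523


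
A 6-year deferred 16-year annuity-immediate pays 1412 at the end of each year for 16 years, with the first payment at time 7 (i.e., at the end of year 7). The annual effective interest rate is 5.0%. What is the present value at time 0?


PV at time 6 of the 16-year annuity-immediate:
a_n = 1412 * (1-(1+0.05)^(-16))/0.05 = 15302.9306
Discount back 6 years to time 0:
PV = 15302.9306 * (1+0.05)^(-6)
= 15302.9306 * 0.746215
= 11419.2824


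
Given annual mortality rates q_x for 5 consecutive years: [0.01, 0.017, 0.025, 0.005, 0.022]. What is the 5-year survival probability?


p_k = 1 - q_k for each year
Survival = product of (1 - q_k)
= 0.99 * 0.983 * 0.975 * 0.995 * 0.978
= 0.9233


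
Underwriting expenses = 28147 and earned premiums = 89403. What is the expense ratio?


Expense ratio = expenses / premiums
= 28147 / 89403
= 0.3148


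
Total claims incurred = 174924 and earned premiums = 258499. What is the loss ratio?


Loss ratio = claims / premiums
= 174924 / 258499
= 0.6767


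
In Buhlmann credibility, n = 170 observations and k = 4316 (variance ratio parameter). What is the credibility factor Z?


Z = n / (n + k)
= 170 / (170 + 4316)
= 170 / 4486
= 0.0379


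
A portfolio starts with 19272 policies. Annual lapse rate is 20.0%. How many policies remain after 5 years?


remaining = initial * (1 - lapse)^years
= 19272 * (1 - 0.2)^5
= 19272 * 0.32768
= 6315.049


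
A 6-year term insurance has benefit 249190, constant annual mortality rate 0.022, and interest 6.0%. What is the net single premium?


NSP = benefit * sum_{k=0}^{n-1} k_p_x * q * v^(k+1)
With constant q=0.022, v=0.943396
Sum = 0.102789
NSP = 249190 * 0.102789
= 25614.0761


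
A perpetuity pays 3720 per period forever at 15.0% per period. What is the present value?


PV = PMT / i
= 3720 / 0.15
= 24800.0


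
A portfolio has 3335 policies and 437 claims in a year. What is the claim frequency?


frequency = claims / policies
= 437 / 3335
= 0.131


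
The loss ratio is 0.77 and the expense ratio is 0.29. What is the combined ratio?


Combined ratio = loss ratio + expense ratio
= 0.77 + 0.29
= 1.06


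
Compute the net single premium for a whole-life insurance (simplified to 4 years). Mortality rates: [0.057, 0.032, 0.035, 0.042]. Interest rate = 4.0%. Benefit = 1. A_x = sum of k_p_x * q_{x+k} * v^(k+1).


v = 0.961538
Year 0: k_p_x=1.0, q=0.057, term=0.054808
Year 1: k_p_x=0.943, q=0.032, term=0.027899
Year 2: k_p_x=0.912824, q=0.035, term=0.028402
Year 3: k_p_x=0.880875, q=0.042, term=0.031625
A_x = 0.1427


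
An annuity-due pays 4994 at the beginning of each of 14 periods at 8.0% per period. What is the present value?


PV_due = PMT * (1-(1+i)^(-n))/i * (1+i)
PV_immediate = 41171.7195
PV_due = 41171.7195 * 1.08
= 44465.4571


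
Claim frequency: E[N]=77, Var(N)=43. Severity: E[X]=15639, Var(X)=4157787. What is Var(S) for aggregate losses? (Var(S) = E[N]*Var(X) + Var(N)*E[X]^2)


Var(S) = E[N]*Var(X) + Var(N)*E[X]^2
= 77*4157787 + 43*15639^2
= 320149599 + 10516867803
= 1.0837e+10


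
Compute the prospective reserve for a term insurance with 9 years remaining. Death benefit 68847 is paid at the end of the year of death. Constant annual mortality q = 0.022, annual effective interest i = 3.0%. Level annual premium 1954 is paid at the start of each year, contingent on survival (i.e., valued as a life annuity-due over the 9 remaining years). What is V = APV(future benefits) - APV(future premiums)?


v = 1/(1+i) = 0.970874
APV(future benefits) per unit = sum_{k=0}^{8} k_p_x * q * v^(k+1) = 0.157657
APV(future benefits) = 68847 * 0.157657 = 10854.1909
Life annuity-due factor ä_{x:9} = sum_{k=0}^{8} k_p_x * v^k = 7.3812
APV(future premiums) = 1954 * 7.3812 = 14422.865
V = 10854.1909 - 14422.865
= -3568.6741


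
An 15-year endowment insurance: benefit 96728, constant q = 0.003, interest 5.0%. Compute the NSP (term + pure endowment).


Term component = 2957.577
Pure endowment = 15_p_x * v^15 * benefit = 0.955933 * 0.481017 * 96728 = 44477.4722
NSP = 47435.0492


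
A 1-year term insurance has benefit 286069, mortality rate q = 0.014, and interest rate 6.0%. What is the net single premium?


NSP = benefit * q * v
v = 1/(1+i) = 0.943396
NSP = 286069 * 0.014 * 0.943396
= 3778.2698


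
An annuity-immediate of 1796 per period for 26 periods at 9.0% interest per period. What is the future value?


FV = PMT * ((1+i)^n - 1) / i
= 1796 * ((1.09)^26 - 1) / 0.09
= 1796 * (9.399158 - 1) / 0.09
= 167609.8625


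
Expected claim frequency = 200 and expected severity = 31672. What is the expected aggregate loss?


E[S] = E[N] * E[X]
= 200 * 31672
= 6.3344e+06


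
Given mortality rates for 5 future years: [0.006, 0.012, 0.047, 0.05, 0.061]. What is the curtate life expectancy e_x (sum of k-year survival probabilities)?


e_x = sum_{k=1}^{n} k_p_x
k_p_x values:
  1_p_x = 0.994
  2_p_x = 0.982072
  3_p_x = 0.935915
  4_p_x = 0.889119
  5_p_x = 0.834883
e_x = 4.636


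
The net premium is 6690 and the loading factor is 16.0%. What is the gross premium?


Gross = net * (1 + loading)
= 6690 * (1 + 0.16)
= 6690 * 1.16
= 7760.4


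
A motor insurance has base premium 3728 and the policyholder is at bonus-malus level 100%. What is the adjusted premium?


adjusted = base * BM_level / 100
= 3728 * 100 / 100
= 3728 * 1.0
= 3728.0


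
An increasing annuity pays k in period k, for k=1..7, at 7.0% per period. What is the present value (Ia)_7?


(Ia)_n = sum_{k=1}^{n} k * v^k, v = 1/(1+i)
v = 0.934579
Sum computed term by term:
(Ia)_7 = 20.1042


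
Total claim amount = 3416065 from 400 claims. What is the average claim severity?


severity = total / number
= 3416065 / 400
= 8540.1625


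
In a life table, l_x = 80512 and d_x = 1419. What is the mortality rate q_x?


q_x = d_x / l_x
= 1419 / 80512
= 0.0176


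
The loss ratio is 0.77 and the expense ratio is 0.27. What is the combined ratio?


Combined ratio = loss ratio + expense ratio
= 0.77 + 0.27
= 1.04


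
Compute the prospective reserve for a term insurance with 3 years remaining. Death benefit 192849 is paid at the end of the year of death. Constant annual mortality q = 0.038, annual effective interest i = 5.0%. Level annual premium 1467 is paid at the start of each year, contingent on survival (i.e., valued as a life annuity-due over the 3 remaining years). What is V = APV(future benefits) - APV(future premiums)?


v = 1/(1+i) = 0.952381
APV(future benefits) per unit = sum_{k=0}^{2} k_p_x * q * v^(k+1) = 0.099726
APV(future benefits) = 192849 * 0.099726 = 19232.1196
Life annuity-due factor ä_{x:3} = sum_{k=0}^{2} k_p_x * v^k = 2.755595
APV(future premiums) = 1467 * 2.755595 = 4042.4585
V = 19232.1196 - 4042.4585
= 15189.661


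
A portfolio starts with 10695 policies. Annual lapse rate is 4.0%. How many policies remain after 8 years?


remaining = initial * (1 - lapse)^years
= 10695 * (1 - 0.04)^8
= 10695 * 0.72139
= 7715.2615


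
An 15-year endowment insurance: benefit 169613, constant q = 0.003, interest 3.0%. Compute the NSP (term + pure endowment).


Term component = 5958.3982
Pure endowment = 15_p_x * v^15 * benefit = 0.955933 * 0.641862 * 169613 = 104070.6195
NSP = 110029.0177


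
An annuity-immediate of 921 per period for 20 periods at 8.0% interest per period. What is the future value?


FV = PMT * ((1+i)^n - 1) / i
= 921 * ((1.08)^20 - 1) / 0.08
= 921 * (4.660957 - 1) / 0.08
= 42146.7691


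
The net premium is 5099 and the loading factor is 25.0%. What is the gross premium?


Gross = net * (1 + loading)
= 5099 * (1 + 0.25)
= 5099 * 1.25
= 6373.75


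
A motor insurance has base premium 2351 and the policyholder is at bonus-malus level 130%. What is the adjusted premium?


adjusted = base * BM_level / 100
= 2351 * 130 / 100
= 2351 * 1.3
= 3056.3


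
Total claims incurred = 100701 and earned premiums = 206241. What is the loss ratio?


Loss ratio = claims / premiums
= 100701 / 206241
= 0.4883


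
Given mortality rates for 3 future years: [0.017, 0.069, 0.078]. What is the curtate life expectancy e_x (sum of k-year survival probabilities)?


e_x = sum_{k=1}^{n} k_p_x
k_p_x values:
  1_p_x = 0.983
  2_p_x = 0.915173
  3_p_x = 0.84379
e_x = 2.742


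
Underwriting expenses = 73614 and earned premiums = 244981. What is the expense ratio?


Expense ratio = expenses / premiums
= 73614 / 244981
= 0.3005


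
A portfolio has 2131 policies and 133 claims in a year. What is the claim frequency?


frequency = claims / policies
= 133 / 2131
= 0.0624


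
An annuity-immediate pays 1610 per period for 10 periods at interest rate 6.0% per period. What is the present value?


PV = PMT * (1 - (1+i)^(-n)) / i
= 1610 * (1 - (1+0.06)^(-10)) / 0.06
= 1610 * (1 - 0.558395) / 0.06
= 1610 * 7.360087
= 11849.7402


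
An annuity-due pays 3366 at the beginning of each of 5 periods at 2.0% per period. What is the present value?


PV_due = PMT * (1-(1+i)^(-n))/i * (1+i)
PV_immediate = 15865.5047
PV_due = 15865.5047 * 1.02
= 16182.8148


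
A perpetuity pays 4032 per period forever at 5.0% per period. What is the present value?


PV = PMT / i
= 4032 / 0.05
= 80640.0


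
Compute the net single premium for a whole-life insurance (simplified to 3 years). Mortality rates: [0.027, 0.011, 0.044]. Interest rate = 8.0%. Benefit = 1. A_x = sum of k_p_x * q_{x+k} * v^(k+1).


v = 0.925926
Year 0: k_p_x=1.0, q=0.027, term=0.025
Year 1: k_p_x=0.973, q=0.011, term=0.009176
Year 2: k_p_x=0.962297, q=0.044, term=0.033612
A_x = 0.0678


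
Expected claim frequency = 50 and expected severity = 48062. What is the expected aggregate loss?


E[S] = E[N] * E[X]
= 50 * 48062
= 2.4031e+06


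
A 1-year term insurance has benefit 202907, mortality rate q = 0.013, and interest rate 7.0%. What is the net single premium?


NSP = benefit * q * v
v = 1/(1+i) = 0.934579
NSP = 202907 * 0.013 * 0.934579
= 2465.2252


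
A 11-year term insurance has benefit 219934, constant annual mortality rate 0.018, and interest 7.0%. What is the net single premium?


NSP = benefit * sum_{k=0}^{n-1} k_p_x * q * v^(k+1)
With constant q=0.018, v=0.934579
Sum = 0.124967
NSP = 219934 * 0.124967
= 27484.5267


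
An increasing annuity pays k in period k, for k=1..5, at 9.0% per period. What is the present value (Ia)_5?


(Ia)_n = sum_{k=1}^{n} k * v^k, v = 1/(1+i)
v = 0.917431
Sum computed term by term:
(Ia)_5 = 11.0007


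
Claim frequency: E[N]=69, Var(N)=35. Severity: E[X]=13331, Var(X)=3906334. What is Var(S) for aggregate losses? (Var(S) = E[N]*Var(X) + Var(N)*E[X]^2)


Var(S) = E[N]*Var(X) + Var(N)*E[X]^2
= 69*3906334 + 35*13331^2
= 269537046 + 6220044635
= 6.4896e+09


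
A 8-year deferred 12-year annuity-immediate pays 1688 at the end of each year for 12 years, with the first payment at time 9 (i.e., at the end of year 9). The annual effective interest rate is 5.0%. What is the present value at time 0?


PV at time 8 of the 12-year annuity-immediate:
a_n = 1688 * (1-(1+0.05)^(-12))/0.05 = 14961.1688
Discount back 8 years to time 0:
PV = 14961.1688 * (1+0.05)^(-8)
= 14961.1688 * 0.676839
= 10126.3079


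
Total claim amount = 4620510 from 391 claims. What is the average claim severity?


severity = total / number
= 4620510 / 391
= 11817.1611


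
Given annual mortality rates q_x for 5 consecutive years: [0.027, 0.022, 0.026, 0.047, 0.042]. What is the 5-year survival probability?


p_k = 1 - q_k for each year
Survival = product of (1 - q_k)
= 0.973 * 0.978 * 0.974 * 0.953 * 0.958
= 0.8462


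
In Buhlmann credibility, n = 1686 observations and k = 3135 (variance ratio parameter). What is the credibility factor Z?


Z = n / (n + k)
= 1686 / (1686 + 3135)
= 1686 / 4821
= 0.3497


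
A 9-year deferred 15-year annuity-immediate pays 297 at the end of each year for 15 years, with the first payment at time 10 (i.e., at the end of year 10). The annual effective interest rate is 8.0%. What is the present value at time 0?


PV at time 9 of the 15-year annuity-immediate:
a_n = 297 * (1-(1+0.08)^(-15))/0.08 = 2542.1652
Discount back 9 years to time 0:
PV = 2542.1652 * (1+0.08)^(-9)
= 2542.1652 * 0.500249
= 1271.7155


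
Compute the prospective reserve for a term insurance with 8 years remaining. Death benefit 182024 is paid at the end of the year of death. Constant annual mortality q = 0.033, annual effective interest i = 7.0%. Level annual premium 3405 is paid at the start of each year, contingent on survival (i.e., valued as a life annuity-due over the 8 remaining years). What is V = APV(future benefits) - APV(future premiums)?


v = 1/(1+i) = 0.934579
APV(future benefits) per unit = sum_{k=0}^{7} k_p_x * q * v^(k+1) = 0.177822
APV(future benefits) = 182024 * 0.177822 = 32367.7966
Life annuity-due factor ä_{x:8} = sum_{k=0}^{7} k_p_x * v^k = 5.76573
APV(future premiums) = 3405 * 5.76573 = 19632.3115
V = 32367.7966 - 19632.3115
= 12735.4851


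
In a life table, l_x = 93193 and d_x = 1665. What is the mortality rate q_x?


q_x = d_x / l_x
= 1665 / 93193
= 0.0179


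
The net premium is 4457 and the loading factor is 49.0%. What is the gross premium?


Gross = net * (1 + loading)
= 4457 * (1 + 0.49)
= 4457 * 1.49
= 6640.93


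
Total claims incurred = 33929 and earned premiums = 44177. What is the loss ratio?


Loss ratio = claims / premiums
= 33929 / 44177
= 0.768


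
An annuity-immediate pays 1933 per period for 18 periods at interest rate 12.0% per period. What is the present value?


PV = PMT * (1 - (1+i)^(-n)) / i
= 1933 * (1 - (1+0.12)^(-18)) / 0.12
= 1933 * (1 - 0.13004) / 0.12
= 1933 * 7.24967
= 14013.6123


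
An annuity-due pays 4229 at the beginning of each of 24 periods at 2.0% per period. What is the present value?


PV_due = PMT * (1-(1+i)^(-n))/i * (1+i)
PV_immediate = 79986.9914
PV_due = 79986.9914 * 1.02
= 81586.7312


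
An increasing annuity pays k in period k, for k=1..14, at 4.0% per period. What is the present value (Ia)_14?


(Ia)_n = sum_{k=1}^{n} k * v^k, v = 1/(1+i)
v = 0.961538
Sum computed term by term:
(Ia)_14 = 72.5249


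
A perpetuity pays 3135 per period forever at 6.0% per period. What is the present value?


PV = PMT / i
= 3135 / 0.06
= 52250.0


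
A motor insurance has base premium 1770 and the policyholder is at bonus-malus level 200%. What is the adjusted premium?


adjusted = base * BM_level / 100
= 1770 * 200 / 100
= 1770 * 2.0
= 3540.0


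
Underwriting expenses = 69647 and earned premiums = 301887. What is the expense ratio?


Expense ratio = expenses / premiums
= 69647 / 301887
= 0.2307


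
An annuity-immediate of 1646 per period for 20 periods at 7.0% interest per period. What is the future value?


FV = PMT * ((1+i)^n - 1) / i
= 1646 * ((1.07)^20 - 1) / 0.07
= 1646 * (3.869684 - 1) / 0.07
= 67478.5804


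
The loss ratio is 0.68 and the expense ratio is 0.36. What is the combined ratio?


Combined ratio = loss ratio + expense ratio
= 0.68 + 0.36
= 1.04


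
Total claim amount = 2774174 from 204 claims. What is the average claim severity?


severity = total / number
= 2774174 / 204
= 13598.8922


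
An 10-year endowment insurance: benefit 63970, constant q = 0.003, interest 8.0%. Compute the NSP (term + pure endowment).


Term component = 1272.8863
Pure endowment = 10_p_x * v^10 * benefit = 0.970402 * 0.463193 * 63970 = 28753.4777
NSP = 30026.364


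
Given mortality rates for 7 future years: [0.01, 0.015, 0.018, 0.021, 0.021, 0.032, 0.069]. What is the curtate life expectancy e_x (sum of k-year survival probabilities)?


e_x = sum_{k=1}^{n} k_p_x
k_p_x values:
  1_p_x = 0.99
  2_p_x = 0.97515
  3_p_x = 0.957597
  4_p_x = 0.937488
  5_p_x = 0.917801
  6_p_x = 0.888431
  7_p_x = 0.827129
e_x = 6.4936


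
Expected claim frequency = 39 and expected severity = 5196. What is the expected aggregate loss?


E[S] = E[N] * E[X]
= 39 * 5196
= 202644


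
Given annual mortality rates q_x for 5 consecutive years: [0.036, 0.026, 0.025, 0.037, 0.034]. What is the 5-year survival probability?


p_k = 1 - q_k for each year
Survival = product of (1 - q_k)
= 0.964 * 0.974 * 0.975 * 0.963 * 0.966
= 0.8516


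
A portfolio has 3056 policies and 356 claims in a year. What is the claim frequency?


frequency = claims / policies
= 356 / 3056
= 0.1165


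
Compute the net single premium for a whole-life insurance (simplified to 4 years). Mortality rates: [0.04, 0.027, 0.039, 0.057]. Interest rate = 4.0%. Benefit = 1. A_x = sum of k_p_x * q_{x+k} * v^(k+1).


v = 0.961538
Year 0: k_p_x=1.0, q=0.04, term=0.038462
Year 1: k_p_x=0.96, q=0.027, term=0.023964
Year 2: k_p_x=0.93408, q=0.039, term=0.032385
Year 3: k_p_x=0.897651, q=0.057, term=0.043737
A_x = 0.1385


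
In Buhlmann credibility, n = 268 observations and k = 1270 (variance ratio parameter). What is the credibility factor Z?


Z = n / (n + k)
= 268 / (268 + 1270)
= 268 / 1538
= 0.1743


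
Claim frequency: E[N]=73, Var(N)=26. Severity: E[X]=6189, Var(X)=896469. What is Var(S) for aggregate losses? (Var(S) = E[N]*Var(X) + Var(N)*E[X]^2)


Var(S) = E[N]*Var(X) + Var(N)*E[X]^2
= 73*896469 + 26*6189^2
= 65442237 + 995896746
= 1.0613e+09


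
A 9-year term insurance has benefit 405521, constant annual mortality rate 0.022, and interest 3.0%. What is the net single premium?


NSP = benefit * sum_{k=0}^{n-1} k_p_x * q * v^(k+1)
With constant q=0.022, v=0.970874
Sum = 0.157657
NSP = 405521 * 0.157657
= 63933.1031


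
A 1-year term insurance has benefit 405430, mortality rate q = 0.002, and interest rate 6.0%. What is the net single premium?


NSP = benefit * q * v
v = 1/(1+i) = 0.943396
NSP = 405430 * 0.002 * 0.943396
= 764.9623


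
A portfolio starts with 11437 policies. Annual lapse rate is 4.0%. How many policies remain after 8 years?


remaining = initial * (1 - lapse)^years
= 11437 * (1 - 0.04)^8
= 11437 * 0.72139
= 8250.5326


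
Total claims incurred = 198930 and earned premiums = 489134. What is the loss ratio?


Loss ratio = claims / premiums
= 198930 / 489134
= 0.4067


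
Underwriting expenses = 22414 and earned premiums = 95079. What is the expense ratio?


Expense ratio = expenses / premiums
= 22414 / 95079
= 0.2357


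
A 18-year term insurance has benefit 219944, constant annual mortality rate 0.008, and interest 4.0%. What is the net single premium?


NSP = benefit * sum_{k=0}^{n-1} k_p_x * q * v^(k+1)
With constant q=0.008, v=0.961538
Sum = 0.09547
NSP = 219944 * 0.09547
= 20998.0869


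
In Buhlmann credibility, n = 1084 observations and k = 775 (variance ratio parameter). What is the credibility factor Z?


Z = n / (n + k)
= 1084 / (1084 + 775)
= 1084 / 1859
= 0.5831


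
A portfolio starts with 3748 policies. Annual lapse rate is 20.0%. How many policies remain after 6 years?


remaining = initial * (1 - lapse)^years
= 3748 * (1 - 0.2)^6
= 3748 * 0.262144
= 982.5157


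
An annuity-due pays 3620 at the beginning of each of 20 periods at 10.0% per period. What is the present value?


PV_due = PMT * (1-(1+i)^(-n))/i * (1+i)
PV_immediate = 30819.1007
PV_due = 30819.1007 * 1.1
= 33901.0107


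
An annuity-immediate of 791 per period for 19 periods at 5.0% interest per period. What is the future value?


FV = PMT * ((1+i)^n - 1) / i
= 791 * ((1.05)^19 - 1) / 0.05
= 791 * (2.52695 - 1) / 0.05
= 24156.3521


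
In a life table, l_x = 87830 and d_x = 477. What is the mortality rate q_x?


q_x = d_x / l_x
= 477 / 87830
= 0.0054


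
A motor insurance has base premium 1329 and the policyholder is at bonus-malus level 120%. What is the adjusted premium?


adjusted = base * BM_level / 100
= 1329 * 120 / 100
= 1329 * 1.2
= 1594.8


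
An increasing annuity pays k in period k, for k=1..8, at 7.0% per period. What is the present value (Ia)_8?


(Ia)_n = sum_{k=1}^{n} k * v^k, v = 1/(1+i)
v = 0.934579
Sum computed term by term:
(Ia)_8 = 24.7602


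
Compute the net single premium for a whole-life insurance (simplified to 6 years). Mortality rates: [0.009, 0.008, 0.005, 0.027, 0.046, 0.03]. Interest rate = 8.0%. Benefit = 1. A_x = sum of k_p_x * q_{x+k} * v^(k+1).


v = 0.925926
Year 0: k_p_x=1.0, q=0.009, term=0.008333
Year 1: k_p_x=0.991, q=0.008, term=0.006797
Year 2: k_p_x=0.983072, q=0.005, term=0.003902
Year 3: k_p_x=0.978157, q=0.027, term=0.019412
Year 4: k_p_x=0.951746, q=0.046, term=0.029796
Year 5: k_p_x=0.907966, q=0.03, term=0.017165
A_x = 0.0854


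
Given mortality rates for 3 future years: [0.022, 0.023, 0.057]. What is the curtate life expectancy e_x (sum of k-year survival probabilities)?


e_x = sum_{k=1}^{n} k_p_x
k_p_x values:
  1_p_x = 0.978
  2_p_x = 0.955506
  3_p_x = 0.901042
e_x = 2.8345


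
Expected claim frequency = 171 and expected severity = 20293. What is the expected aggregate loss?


E[S] = E[N] * E[X]
= 171 * 20293
= 3.4701e+06


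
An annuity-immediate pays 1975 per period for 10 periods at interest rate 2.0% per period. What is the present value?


PV = PMT * (1 - (1+i)^(-n)) / i
= 1975 * (1 - (1+0.02)^(-10)) / 0.02
= 1975 * (1 - 0.820348) / 0.02
= 1975 * 8.982585
= 17740.6054


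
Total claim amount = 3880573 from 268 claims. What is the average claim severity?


severity = total / number
= 3880573 / 268
= 14479.75


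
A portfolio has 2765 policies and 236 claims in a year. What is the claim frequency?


frequency = claims / policies
= 236 / 2765
= 0.0854


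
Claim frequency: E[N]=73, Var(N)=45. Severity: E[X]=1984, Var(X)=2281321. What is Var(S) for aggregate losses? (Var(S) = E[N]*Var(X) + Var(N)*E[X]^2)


Var(S) = E[N]*Var(X) + Var(N)*E[X]^2
= 73*2281321 + 45*1984^2
= 166536433 + 177131520
= 3.4367e+08


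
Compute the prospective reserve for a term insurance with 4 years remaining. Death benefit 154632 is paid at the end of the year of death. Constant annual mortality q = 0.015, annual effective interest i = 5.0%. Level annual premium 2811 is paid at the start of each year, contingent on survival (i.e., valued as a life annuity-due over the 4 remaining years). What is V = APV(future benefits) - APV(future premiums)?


v = 1/(1+i) = 0.952381
APV(future benefits) per unit = sum_{k=0}^{3} k_p_x * q * v^(k+1) = 0.052052
APV(future benefits) = 154632 * 0.052052 = 8048.9557
Life annuity-due factor ä_{x:4} = sum_{k=0}^{3} k_p_x * v^k = 3.643663
APV(future premiums) = 2811 * 3.643663 = 10242.3367
V = 8048.9557 - 10242.3367
= -2193.381


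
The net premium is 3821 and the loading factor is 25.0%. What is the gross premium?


Gross = net * (1 + loading)
= 3821 * (1 + 0.25)
= 3821 * 1.25
= 4776.25


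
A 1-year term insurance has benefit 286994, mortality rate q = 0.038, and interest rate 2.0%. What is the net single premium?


NSP = benefit * q * v
v = 1/(1+i) = 0.980392
NSP = 286994 * 0.038 * 0.980392
= 10691.9333


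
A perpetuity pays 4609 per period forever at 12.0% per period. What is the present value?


PV = PMT / i
= 4609 / 0.12
= 38408.3333


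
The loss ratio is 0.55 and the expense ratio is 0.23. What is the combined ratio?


Combined ratio = loss ratio + expense ratio
= 0.55 + 0.23
= 0.78


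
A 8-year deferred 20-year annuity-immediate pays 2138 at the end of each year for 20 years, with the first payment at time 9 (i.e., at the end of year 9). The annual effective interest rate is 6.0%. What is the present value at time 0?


PV at time 8 of the 20-year annuity-immediate:
a_n = 2138 * (1-(1+0.06)^(-20))/0.06 = 24522.6916
Discount back 8 years to time 0:
PV = 24522.6916 * (1+0.06)^(-8)
= 24522.6916 * 0.627412
= 15385.8401


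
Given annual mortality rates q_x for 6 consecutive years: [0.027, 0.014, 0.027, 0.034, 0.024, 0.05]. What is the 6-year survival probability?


p_k = 1 - q_k for each year
Survival = product of (1 - q_k)
= 0.973 * 0.986 * 0.973 * 0.966 * 0.976 * 0.95
= 0.8361


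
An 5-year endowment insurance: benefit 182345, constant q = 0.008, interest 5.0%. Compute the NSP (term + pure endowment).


Term component = 6220.2889
Pure endowment = 5_p_x * v^5 * benefit = 0.960635 * 0.783526 * 182345 = 137247.9052
NSP = 143468.1942


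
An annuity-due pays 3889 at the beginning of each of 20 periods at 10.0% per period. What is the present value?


PV_due = PMT * (1-(1+i)^(-n))/i * (1+i)
PV_immediate = 33109.2493
PV_due = 33109.2493 * 1.1
= 36420.1742


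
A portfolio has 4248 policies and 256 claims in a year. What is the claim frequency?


frequency = claims / policies
= 256 / 4248
= 0.0603


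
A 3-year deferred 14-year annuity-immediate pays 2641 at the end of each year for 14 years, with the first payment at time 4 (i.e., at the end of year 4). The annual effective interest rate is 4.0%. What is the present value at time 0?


PV at time 3 of the 14-year annuity-immediate:
a_n = 2641 * (1-(1+0.04)^(-14))/0.04 = 27897.2077
Discount back 3 years to time 0:
PV = 27897.2077 * (1+0.04)^(-3)
= 27897.2077 * 0.888996
= 24800.516


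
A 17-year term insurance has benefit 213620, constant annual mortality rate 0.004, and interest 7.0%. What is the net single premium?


NSP = benefit * sum_{k=0}^{n-1} k_p_x * q * v^(k+1)
With constant q=0.004, v=0.934579
Sum = 0.038069
NSP = 213620 * 0.038069
= 8132.31


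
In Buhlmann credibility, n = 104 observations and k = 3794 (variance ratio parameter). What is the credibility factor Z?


Z = n / (n + k)
= 104 / (104 + 3794)
= 104 / 3898
= 0.0267


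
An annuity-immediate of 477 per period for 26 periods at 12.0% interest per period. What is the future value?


FV = PMT * ((1+i)^n - 1) / i
= 477 * ((1.12)^26 - 1) / 0.12
= 477 * (19.040072 - 1) / 0.12
= 71709.2867


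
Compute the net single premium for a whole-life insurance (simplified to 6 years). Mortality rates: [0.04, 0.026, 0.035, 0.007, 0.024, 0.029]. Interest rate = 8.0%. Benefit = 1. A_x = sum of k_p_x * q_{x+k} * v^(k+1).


v = 0.925926
Year 0: k_p_x=1.0, q=0.04, term=0.037037
Year 1: k_p_x=0.96, q=0.026, term=0.021399
Year 2: k_p_x=0.93504, q=0.035, term=0.025979
Year 3: k_p_x=0.902314, q=0.007, term=0.004643
Year 4: k_p_x=0.895997, q=0.024, term=0.014635
Year 5: k_p_x=0.874493, q=0.029, term=0.015981
A_x = 0.1197


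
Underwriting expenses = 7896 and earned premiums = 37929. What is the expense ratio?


Expense ratio = expenses / premiums
= 7896 / 37929
= 0.2082


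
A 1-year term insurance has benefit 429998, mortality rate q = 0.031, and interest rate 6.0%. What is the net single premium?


NSP = benefit * q * v
v = 1/(1+i) = 0.943396
NSP = 429998 * 0.031 * 0.943396
= 12575.4132


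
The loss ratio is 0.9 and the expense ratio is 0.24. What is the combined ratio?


Combined ratio = loss ratio + expense ratio
= 0.9 + 0.24
= 1.14


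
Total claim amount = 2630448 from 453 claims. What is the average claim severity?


severity = total / number
= 2630448 / 453
= 5806.7285


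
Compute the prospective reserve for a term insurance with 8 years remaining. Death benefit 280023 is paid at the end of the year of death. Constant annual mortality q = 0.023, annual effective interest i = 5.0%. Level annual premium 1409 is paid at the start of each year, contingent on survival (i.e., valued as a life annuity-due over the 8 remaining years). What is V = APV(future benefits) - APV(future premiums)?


v = 1/(1+i) = 0.952381
APV(future benefits) per unit = sum_{k=0}^{7} k_p_x * q * v^(k+1) = 0.138038
APV(future benefits) = 280023 * 0.138038 = 38653.9274
Life annuity-due factor ä_{x:8} = sum_{k=0}^{7} k_p_x * v^k = 6.301753
APV(future premiums) = 1409 * 6.301753 = 8879.1702
V = 38653.9274 - 8879.1702
= 29774.7573


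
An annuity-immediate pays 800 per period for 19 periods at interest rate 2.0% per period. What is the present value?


PV = PMT * (1 - (1+i)^(-n)) / i
= 800 * (1 - (1+0.02)^(-19)) / 0.02
= 800 * (1 - 0.686431) / 0.02
= 800 * 15.678462
= 12542.7696


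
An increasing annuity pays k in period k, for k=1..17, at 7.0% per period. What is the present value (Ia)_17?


(Ia)_n = sum_{k=1}^{n} k * v^k, v = 1/(1+i)
v = 0.934579
Sum computed term by term:
(Ia)_17 = 72.3555


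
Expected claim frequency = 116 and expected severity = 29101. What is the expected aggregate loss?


E[S] = E[N] * E[X]
= 116 * 29101
= 3.3757e+06


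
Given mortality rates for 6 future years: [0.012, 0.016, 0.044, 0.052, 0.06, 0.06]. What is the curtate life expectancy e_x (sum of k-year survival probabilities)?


e_x = sum_{k=1}^{n} k_p_x
k_p_x values:
  1_p_x = 0.988
  2_p_x = 0.972192
  3_p_x = 0.929416
  4_p_x = 0.881086
  5_p_x = 0.828221
  6_p_x = 0.778528
e_x = 5.3774


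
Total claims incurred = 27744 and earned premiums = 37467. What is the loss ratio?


Loss ratio = claims / premiums
= 27744 / 37467
= 0.7405


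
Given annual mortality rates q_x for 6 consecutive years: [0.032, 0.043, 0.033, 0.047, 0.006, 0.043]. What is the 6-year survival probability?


p_k = 1 - q_k for each year
Survival = product of (1 - q_k)
= 0.968 * 0.957 * 0.967 * 0.953 * 0.994 * 0.957
= 0.8121


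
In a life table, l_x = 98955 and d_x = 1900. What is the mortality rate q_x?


q_x = d_x / l_x
= 1900 / 98955
= 0.0192


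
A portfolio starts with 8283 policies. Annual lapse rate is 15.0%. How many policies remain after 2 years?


remaining = initial * (1 - lapse)^years
= 8283 * (1 - 0.15)^2
= 8283 * 0.7225
= 5984.4675


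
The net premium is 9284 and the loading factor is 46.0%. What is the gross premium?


Gross = net * (1 + loading)
= 9284 * (1 + 0.46)
= 9284 * 1.46
= 13554.64


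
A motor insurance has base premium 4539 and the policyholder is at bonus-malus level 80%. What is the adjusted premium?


adjusted = base * BM_level / 100
= 4539 * 80 / 100
= 4539 * 0.8
= 3631.2


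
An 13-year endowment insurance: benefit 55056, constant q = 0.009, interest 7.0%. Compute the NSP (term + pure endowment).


Term component = 3958.0687
Pure endowment = 13_p_x * v^13 * benefit = 0.889114 * 0.414964 * 55056 = 20312.9525
NSP = 24271.0212


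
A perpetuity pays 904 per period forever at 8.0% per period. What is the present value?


PV = PMT / i
= 904 / 0.08
= 11300.0


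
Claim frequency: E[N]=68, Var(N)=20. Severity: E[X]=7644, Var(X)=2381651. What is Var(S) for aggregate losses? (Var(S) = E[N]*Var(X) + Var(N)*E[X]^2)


Var(S) = E[N]*Var(X) + Var(N)*E[X]^2
= 68*2381651 + 20*7644^2
= 161952268 + 1168614720
= 1.3306e+09


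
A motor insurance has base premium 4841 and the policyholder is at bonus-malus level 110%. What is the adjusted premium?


adjusted = base * BM_level / 100
= 4841 * 110 / 100
= 4841 * 1.1
= 5325.1


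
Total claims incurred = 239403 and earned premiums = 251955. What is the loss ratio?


Loss ratio = claims / premiums
= 239403 / 251955
= 0.9502


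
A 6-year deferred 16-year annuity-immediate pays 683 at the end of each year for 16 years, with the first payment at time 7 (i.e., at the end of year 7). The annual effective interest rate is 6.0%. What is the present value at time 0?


PV at time 6 of the 16-year annuity-immediate:
a_n = 683 * (1-(1+0.06)^(-16))/0.06 = 6902.3265
Discount back 6 years to time 0:
PV = 6902.3265 * (1+0.06)^(-6)
= 6902.3265 * 0.704961
= 4865.8678


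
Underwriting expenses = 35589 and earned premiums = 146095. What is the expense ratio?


Expense ratio = expenses / premiums
= 35589 / 146095
= 0.2436


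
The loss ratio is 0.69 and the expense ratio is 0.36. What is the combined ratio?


Combined ratio = loss ratio + expense ratio
= 0.69 + 0.36
= 1.05


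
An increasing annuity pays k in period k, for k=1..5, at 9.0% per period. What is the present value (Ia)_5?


(Ia)_n = sum_{k=1}^{n} k * v^k, v = 1/(1+i)
v = 0.917431
Sum computed term by term:
(Ia)_5 = 11.0007


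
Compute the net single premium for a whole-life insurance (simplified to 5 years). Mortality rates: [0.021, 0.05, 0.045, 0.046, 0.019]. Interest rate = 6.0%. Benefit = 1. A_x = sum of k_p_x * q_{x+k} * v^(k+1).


v = 0.943396
Year 0: k_p_x=1.0, q=0.021, term=0.019811
Year 1: k_p_x=0.979, q=0.05, term=0.043565
Year 2: k_p_x=0.93005, q=0.045, term=0.03514
Year 3: k_p_x=0.888198, q=0.046, term=0.032363
Year 4: k_p_x=0.847341, q=0.019, term=0.01203
A_x = 0.1429


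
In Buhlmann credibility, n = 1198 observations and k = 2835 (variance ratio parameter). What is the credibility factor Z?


Z = n / (n + k)
= 1198 / (1198 + 2835)
= 1198 / 4033
= 0.297


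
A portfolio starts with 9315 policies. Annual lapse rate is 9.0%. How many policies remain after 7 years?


remaining = initial * (1 - lapse)^years
= 9315 * (1 - 0.09)^7
= 9315 * 0.516761
= 4813.6289


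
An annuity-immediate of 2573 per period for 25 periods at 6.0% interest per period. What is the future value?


FV = PMT * ((1+i)^n - 1) / i
= 2573 * ((1.06)^25 - 1) / 0.06
= 2573 * (4.291871 - 1) / 0.06
= 141166.3894


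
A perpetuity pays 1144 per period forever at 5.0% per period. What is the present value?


PV = PMT / i
= 1144 / 0.05
= 22880.0


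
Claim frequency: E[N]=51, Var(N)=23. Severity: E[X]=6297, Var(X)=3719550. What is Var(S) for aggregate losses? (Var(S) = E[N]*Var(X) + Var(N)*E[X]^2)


Var(S) = E[N]*Var(X) + Var(N)*E[X]^2
= 51*3719550 + 23*6297^2
= 189697050 + 912000807
= 1.1017e+09
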